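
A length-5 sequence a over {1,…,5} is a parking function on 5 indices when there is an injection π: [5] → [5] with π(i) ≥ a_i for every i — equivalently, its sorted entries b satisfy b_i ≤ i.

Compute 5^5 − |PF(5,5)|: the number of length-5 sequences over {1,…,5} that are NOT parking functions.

|PF| = (5+1−5)·(5+1)^{5−1} = 1×1296 = 1296 (Pollak)
Check (3,5,5,5,5) → sorted (3,5,5,5,5): b_1=3>1, not a PF.
5^5 − 1296 = 3125 − 1296 = 1829

1829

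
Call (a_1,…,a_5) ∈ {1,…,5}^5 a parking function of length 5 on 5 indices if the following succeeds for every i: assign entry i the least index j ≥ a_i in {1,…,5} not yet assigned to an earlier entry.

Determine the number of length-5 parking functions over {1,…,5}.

|PF(5,5)| = 1·6^4 = 1 · 1296 = 1296 [KW]
Example (2,1,4,5,3) → sorted (1,2,3,4,5): b_i ≤ i ∀i, a PF.

1296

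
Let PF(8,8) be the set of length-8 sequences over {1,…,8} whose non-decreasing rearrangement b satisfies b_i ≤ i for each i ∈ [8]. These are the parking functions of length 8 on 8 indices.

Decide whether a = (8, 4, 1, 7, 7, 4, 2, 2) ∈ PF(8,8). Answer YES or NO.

Rearranged: b = (1, 2, 2, 4, 4, 7, 7, 8).
  b_1=1 ≤ 1
  b_2=2 ≤ 2
  b_3=2 ≤ 3
  b_4=4 ≤ 4
  b_5=4 ≤ 5
  b_6=7 > 6
  fails at i=6 ⇒ NO

NO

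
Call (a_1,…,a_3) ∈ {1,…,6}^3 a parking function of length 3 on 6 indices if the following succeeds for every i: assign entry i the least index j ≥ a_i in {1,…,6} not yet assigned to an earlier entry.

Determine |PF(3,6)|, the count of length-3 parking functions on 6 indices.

196

Count = (7−3)·7^(3−1) = 4 · 49 = 196 [KW]
One tuple (5,4,4) → sorted (4,4,5): b_i ≤ 3+i ∀i, a PF.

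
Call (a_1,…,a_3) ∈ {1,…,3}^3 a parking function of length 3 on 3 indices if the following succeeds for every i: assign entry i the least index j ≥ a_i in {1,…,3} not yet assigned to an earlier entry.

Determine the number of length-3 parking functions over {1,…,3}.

|PF| = (3+1−3)·(3+1)^{3−1} = 1 · 16 = 16 (Konheim–Weiss)
E.g. (3,1,1) → sorted (1,1,3): b_i ≤ i ∀i, a PF.

16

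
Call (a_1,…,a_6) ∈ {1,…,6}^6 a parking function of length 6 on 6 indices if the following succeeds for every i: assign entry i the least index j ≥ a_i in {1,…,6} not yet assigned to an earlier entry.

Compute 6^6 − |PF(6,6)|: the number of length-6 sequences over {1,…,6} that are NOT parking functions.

|PF| = 1·7^5 = 1 · 16807 = 16807 (Konheim–Weiss)
One tuple (3,5,3,6,5,6) → sorted (3,3,5,5,6,6): b_1=3>1, not a PF.
Total 46656; non-PF = 46656−16807 = 29849

29849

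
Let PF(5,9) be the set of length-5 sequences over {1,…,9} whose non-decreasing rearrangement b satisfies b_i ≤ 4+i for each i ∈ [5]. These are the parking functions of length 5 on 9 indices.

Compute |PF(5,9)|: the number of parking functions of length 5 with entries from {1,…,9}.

|PF(5,9)| = 5·10^4 = 5 · 10000 = 50000 (Konheim–Weiss)
Check (3,3,1,3,9) → sorted (1,3,3,3,9): b_i ≤ 4+i ∀i, a PF.

50000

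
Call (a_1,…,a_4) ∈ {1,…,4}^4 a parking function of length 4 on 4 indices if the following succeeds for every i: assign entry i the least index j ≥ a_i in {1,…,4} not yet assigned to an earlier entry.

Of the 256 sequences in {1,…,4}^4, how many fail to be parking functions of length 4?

|PF(4,4)| = (4+1−4)·(4+1)^{4−1} = 1×125 = 125 (Konheim–Weiss)
Check (3,2,3,4) → sorted (2,3,3,4): b_1=2>1, not a PF.
4^4 − 125 = 256 − 125 = 131

131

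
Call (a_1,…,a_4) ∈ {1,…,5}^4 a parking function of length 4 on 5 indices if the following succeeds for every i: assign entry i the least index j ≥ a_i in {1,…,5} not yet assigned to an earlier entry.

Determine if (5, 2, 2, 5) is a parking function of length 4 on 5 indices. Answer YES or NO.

Rearranged: b = (2, 2, 5, 5).
  b_1=2 ≤ 2
  b_2=2 ≤ 3
  b_3=5 > 4
  fails at i=3 ⇒ NO

NO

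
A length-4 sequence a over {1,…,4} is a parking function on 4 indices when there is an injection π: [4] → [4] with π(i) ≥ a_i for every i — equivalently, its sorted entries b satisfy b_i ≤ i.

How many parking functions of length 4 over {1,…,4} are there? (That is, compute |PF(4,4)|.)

125

|PF| = (5−4)·5^(4−1) = 1 · 125 = 125 (Pollak)
Check (2,1,2,3) → sorted (1,2,2,3): b_i ≤ i ∀i, a PF.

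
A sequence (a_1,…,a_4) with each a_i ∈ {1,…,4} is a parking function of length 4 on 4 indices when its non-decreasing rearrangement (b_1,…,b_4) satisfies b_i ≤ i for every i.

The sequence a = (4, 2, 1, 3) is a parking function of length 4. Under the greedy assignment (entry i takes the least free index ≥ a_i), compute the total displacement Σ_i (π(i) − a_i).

0

Σπ = 4·5/2 = 10 (π permutes [4]); Σa = 4+2+1+3 = 10; disp = 10−10 = 0.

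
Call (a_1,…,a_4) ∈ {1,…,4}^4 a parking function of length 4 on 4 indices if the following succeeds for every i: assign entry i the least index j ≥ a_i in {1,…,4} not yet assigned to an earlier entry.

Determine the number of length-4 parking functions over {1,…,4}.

#PF = (4+1−4)·(4+1)^{4−1} = 1×125 = 125 (Konheim–Weiss)
E.g. (4,2,1,3) → sorted (1,2,3,4): b_i ≤ i ∀i, a PF.

125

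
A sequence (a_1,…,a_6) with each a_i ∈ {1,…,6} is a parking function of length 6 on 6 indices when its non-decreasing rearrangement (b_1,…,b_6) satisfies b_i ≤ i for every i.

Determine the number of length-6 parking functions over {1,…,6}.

16807

#PF = (7−6)·7^(6−1) = 1 · 16807 = 16807 [KW]
Example (1,3,3,4,1,4) → sorted (1,1,3,3,4,4): b_i ≤ i ∀i, a PF.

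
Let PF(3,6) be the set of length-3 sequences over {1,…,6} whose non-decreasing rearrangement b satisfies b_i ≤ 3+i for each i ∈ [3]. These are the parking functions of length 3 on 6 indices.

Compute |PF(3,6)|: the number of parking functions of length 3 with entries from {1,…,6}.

#PF = (7−3)·7^(3−1) = 4·49 = 196 (Pollak)
One tuple (3,3,3) → sorted (3,3,3): b_i ≤ 3+i ∀i, a PF.

196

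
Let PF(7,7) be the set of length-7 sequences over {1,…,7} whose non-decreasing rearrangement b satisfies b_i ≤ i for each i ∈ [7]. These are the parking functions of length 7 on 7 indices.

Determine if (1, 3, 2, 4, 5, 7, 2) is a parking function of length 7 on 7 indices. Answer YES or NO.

Sorted: b = (1, 2, 2, 3, 4, 5, 7).
  b_1=1 ≤ 1
  b_2=2 ≤ 2
  b_3=2 ≤ 3
  b_4=3 ≤ 4
  b_5=4 ≤ 5
  b_6=5 ≤ 6
  b_7=7 ≤ 7
All bounds hold ⇒ YES

YES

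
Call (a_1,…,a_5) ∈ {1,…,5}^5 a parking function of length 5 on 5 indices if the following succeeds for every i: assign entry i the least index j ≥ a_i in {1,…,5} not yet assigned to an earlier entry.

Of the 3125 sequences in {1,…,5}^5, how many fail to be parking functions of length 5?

1829

|PF(5,5)| = (5−5+1)·(5+1)^(5−1) = 1·1296 = 1296 (Pollak)
Check (4,1,4,4,4) → sorted (1,4,4,4,4): b_2=4>2, not a PF.
5^5 − 1296 = 3125 − 1296 = 1829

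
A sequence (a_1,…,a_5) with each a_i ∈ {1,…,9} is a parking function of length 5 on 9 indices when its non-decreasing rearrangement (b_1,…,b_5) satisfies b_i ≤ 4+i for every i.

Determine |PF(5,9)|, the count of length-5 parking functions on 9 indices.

50000

|PF| = (9−5+1)·(9+1)^(5−1) = 5·10000 = 50000 [KW]
One tuple (2,2,8,1,9) → sorted (1,2,2,8,9): b_i ≤ 4+i ∀i, a PF.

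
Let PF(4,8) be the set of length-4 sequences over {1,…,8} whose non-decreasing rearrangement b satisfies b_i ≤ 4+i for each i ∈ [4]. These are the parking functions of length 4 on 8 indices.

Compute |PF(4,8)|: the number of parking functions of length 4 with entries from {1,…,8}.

3645

|PF(4,8)| = (8+1−4)·(8+1)^{4−1} = 5 · 729 = 3645 (Konheim–Weiss)
E.g. (4,2,7,8) → sorted (2,4,7,8): b_i ≤ 4+i ∀i, a PF.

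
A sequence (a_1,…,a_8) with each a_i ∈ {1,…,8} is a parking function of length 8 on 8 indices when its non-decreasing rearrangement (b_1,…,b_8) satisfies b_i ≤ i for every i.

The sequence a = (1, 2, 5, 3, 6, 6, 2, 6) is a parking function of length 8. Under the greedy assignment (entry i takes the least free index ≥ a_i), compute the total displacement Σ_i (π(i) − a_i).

Σπ = 8·9/2 = 36 (π permutes [8]); Σa = 1+2+5+3+6+6+2+6 = 31; disp = 36−31 = 5.

5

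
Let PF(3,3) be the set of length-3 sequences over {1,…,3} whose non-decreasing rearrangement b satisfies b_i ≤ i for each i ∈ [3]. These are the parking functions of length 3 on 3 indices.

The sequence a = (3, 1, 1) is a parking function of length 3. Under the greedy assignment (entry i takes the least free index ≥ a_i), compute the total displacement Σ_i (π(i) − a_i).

1

Σπ = 3·4/2 = 6 (π permutes [3]); Σa = 3+1+1 = 5; disp = 6−5 = 1.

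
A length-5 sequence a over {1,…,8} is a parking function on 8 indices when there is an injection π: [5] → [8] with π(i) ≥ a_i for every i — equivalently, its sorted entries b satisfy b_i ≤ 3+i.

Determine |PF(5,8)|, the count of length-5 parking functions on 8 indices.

26244

#PF = 4·9^4 = 4 · 6561 = 26244 (Konheim–Weiss)
Check (1,2,8,1,2) → sorted (1,1,2,2,8): b_i ≤ 3+i ∀i, a PF.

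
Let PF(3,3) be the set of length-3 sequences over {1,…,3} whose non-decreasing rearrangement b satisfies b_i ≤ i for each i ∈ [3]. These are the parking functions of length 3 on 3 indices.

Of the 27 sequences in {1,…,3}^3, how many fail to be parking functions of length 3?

11

|PF| = (3+1−3)·(3+1)^{3−1} = 1 · 16 = 16 [KW]
Check (3,2,2) → sorted (2,2,3): b_1=2>1, not a PF.
Total 27; non-PF = 27−16 = 11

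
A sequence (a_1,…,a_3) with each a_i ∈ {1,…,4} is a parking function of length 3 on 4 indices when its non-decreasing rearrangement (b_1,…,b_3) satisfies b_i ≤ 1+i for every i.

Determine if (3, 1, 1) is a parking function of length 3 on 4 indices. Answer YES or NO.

YES

Sorted: b = (1, 1, 3).
  b_1=1 ≤ 2
  b_2=1 ≤ 3
  b_3=3 ≤ 4
All bounds hold ⇒ YES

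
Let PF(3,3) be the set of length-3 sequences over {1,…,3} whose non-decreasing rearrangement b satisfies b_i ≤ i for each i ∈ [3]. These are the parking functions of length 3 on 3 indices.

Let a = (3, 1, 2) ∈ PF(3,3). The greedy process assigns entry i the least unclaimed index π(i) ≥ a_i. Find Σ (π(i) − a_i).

Σπ(i) = 1+…+3 = 6; Σa = 3+1+2 = 6; disp = 6−6 = 0.

0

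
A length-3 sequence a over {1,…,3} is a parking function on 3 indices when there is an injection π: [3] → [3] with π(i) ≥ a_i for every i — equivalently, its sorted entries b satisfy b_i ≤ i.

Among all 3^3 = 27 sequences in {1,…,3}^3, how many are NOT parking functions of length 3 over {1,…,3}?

|PF| = 1·4^2 = 1×16 = 16
E.g. (3,3,1) → sorted (1,3,3): b_2=3>2, not a PF.
3^3 − 16 = 27 − 16 = 11

11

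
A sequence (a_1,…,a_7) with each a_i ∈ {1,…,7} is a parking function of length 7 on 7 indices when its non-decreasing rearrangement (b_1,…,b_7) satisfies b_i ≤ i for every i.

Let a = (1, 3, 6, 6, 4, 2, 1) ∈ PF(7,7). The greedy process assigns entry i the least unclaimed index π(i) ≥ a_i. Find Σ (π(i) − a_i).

Σπ = 28 ({1..7} each once); Σa = 1+3+6+6+4+2+1 = 23; disp = 28−23 = 5.

5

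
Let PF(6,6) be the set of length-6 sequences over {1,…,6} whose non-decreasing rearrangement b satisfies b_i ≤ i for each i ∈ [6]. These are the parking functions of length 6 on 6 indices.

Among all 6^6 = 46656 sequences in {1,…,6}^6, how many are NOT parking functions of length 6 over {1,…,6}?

29849

Count = (6−6+1)·(6+1)^(6−1) = 1 · 16807 = 16807 [KW]
Check (3,6,6,5,6,6) → sorted (3,5,6,6,6,6): b_1=3>1, not a PF.
So 46656 − 16807 = 29849 fail.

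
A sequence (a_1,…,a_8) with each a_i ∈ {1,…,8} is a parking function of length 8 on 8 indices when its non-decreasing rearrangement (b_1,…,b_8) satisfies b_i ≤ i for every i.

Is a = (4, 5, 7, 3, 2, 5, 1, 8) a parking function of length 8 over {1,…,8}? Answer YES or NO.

YES

Sorted: b = (1, 2, 3, 4, 5, 5, 7, 8).
  b_1=1 ≤ 1
  b_2=2 ≤ 2
  b_3=3 ≤ 3
  b_4=4 ≤ 4
  b_5=5 ≤ 5
  b_6=5 ≤ 6
  b_7=7 ≤ 7
  b_8=8 ≤ 8
All bounds hold ⇒ YES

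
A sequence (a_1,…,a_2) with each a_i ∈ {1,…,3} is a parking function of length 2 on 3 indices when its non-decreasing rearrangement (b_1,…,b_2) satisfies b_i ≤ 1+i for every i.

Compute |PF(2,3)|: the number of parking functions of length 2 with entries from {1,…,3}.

8

|PF| = (3−2+1)·(3+1)^(2−1) = 2 · 4 = 8
E.g. (1,2) → sorted (1,2): b_i ≤ 1+i ∀i, a PF.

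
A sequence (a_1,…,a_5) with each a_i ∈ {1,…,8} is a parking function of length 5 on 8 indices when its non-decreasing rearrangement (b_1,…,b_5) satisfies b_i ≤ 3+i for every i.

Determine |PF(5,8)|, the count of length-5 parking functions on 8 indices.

26244

|PF| = 4·9^4 = 4·6561 = 26244 (Konheim–Weiss)
Check (4,1,2,7,3) → sorted (1,2,3,4,7): b_i ≤ 3+i ∀i, a PF.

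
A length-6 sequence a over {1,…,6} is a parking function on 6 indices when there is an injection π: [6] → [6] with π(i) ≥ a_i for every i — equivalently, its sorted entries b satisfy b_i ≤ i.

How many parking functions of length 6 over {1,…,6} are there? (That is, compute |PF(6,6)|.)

|PF(6,6)| = 1·7^5 = 1 · 16807 = 16807
One tuple (1,2,3,1,5,5) → sorted (1,1,2,3,5,5): b_i ≤ i ∀i, a PF.

16807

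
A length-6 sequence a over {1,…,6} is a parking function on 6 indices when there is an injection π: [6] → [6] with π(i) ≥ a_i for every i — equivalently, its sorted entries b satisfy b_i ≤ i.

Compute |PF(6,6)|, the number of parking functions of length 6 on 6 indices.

Count = (6+1−6)·(6+1)^{6−1} = 1×16807 = 16807 (Konheim–Weiss)
Example (3,6,3,2,4,1) → sorted (1,2,3,3,4,6): b_i ≤ i ∀i, a PF.

16807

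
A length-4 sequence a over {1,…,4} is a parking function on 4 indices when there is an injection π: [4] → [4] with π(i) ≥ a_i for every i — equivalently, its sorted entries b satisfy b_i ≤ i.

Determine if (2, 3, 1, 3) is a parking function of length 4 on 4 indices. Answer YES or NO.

Sorted: b = (1, 2, 3, 3).
  b_1=1 ≤ 1
  b_2=2 ≤ 2
  b_3=3 ≤ 3
  b_4=3 ≤ 4
All bounds hold ⇒ YES

YES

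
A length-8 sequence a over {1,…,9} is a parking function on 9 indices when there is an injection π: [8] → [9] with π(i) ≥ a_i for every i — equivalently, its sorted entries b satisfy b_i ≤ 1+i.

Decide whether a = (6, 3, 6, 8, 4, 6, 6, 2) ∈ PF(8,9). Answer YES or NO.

NO

Sorted: b = (2, 3, 4, 6, 6, 6, 6, 8).
  b_1=2 ≤ 2
  b_2=3 ≤ 3
  b_3=4 ≤ 4
  b_4=6 > 5
  fails at i=4 ⇒ NO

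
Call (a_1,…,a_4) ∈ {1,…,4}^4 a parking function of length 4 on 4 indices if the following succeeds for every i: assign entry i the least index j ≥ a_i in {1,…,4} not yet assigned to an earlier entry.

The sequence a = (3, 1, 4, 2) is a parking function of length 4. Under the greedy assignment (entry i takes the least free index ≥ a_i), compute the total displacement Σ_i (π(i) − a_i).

0

Σπ = 10 ({1..4} each once); Σa = 3+1+4+2 = 10; disp = 10−10 = 0.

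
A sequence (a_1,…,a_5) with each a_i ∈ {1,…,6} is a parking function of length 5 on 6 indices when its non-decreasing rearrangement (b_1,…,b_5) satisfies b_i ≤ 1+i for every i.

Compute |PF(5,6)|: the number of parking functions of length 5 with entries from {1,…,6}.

#PF = (6+1−5)·(6+1)^{5−1} = 2×2401 = 4802 [KW]
Example (4,3,4,4,1) → sorted (1,3,4,4,4): b_i ≤ 1+i ∀i, a PF.

4802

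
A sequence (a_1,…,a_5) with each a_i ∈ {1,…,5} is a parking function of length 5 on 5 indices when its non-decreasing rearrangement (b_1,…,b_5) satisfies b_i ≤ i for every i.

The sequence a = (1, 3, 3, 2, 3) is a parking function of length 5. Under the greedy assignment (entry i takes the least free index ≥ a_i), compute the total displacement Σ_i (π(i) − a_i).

3

Σπ = 15 ({1..5} each once); Σa = 1+3+3+2+3 = 12; disp = 15−12 = 3.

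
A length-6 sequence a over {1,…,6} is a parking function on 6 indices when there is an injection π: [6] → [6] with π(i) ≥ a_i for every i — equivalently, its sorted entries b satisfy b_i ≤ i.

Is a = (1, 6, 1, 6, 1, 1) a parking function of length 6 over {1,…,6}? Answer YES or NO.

NO

Sorted: b = (1, 1, 1, 1, 6, 6).
  b_1=1 ≤ 1
  b_2=1 ≤ 2
  b_3=1 ≤ 3
  b_4=1 ≤ 4
  b_5=6 > 5
  fails at i=5 ⇒ NO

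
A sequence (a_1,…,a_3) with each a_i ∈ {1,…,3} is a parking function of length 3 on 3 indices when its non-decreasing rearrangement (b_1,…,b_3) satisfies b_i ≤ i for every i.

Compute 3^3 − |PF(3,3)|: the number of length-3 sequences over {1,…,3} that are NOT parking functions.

Count = (3−3+1)·(3+1)^(3−1) = 1 · 16 = 16 (Pollak)
E.g. (3,3,1) → sorted (1,3,3): b_2=3>2, not a PF.
3^3 − 16 = 27 − 16 = 11

11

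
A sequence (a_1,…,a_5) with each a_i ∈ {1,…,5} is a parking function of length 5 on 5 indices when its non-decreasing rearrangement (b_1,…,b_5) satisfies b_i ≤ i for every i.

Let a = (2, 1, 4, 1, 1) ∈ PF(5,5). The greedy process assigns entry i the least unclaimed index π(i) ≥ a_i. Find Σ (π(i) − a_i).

Σπ = 5·6/2 = 15 (π permutes [5]); Σa = 2+1+4+1+1 = 9; disp = 15−9 = 6.

6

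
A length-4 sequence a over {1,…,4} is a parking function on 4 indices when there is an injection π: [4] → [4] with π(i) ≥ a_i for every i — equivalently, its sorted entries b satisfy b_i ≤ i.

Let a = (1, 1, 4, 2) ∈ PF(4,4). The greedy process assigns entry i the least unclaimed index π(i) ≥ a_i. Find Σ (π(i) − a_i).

2

Σπ = 4·5/2 = 10 (π permutes [4]); Σa = 1+1+4+2 = 8; disp = 10−8 = 2.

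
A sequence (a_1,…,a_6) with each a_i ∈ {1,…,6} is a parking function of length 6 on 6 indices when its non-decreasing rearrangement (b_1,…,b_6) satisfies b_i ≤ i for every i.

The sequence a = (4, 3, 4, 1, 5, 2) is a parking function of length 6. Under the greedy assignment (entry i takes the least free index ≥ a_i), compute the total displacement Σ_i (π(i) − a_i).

2

Σπ(i) = 1+…+6 = 21; Σa = 4+3+4+1+5+2 = 19; disp = 21−19 = 2.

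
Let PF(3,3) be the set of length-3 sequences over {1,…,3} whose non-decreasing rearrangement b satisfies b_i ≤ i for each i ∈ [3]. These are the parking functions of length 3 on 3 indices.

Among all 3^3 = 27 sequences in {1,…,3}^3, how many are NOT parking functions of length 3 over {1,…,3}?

|PF(3,3)| = (3−3+1)·(3+1)^(3−1) = 1×16 = 16 (Konheim–Weiss)
Example (3,2,3) → sorted (2,3,3): b_1=2>1, not a PF.
So 27 − 16 = 11 fail.

11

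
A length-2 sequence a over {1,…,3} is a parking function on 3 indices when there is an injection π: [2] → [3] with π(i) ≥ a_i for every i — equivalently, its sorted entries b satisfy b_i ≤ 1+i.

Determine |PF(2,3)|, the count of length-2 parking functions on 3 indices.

|PF(2,3)| = (4−2)·4^(2−1) = 2 · 4 = 8 (Konheim–Weiss)
Check (3,1) → sorted (1,3): b_i ≤ 1+i ∀i, a PF.

8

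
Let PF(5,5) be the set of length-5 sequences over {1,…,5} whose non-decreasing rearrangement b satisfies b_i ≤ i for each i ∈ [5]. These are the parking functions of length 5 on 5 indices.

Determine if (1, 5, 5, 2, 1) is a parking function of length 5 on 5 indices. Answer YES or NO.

NO

Sorted: b = (1, 1, 2, 5, 5).
  b_1=1 ≤ 1
  b_2=1 ≤ 2
  b_3=2 ≤ 3
  b_4=5 > 4
  fails at i=4 ⇒ NO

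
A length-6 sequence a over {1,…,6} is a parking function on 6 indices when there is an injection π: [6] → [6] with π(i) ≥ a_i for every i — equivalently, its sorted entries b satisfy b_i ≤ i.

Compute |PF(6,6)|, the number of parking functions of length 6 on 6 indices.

16807

Count = 1·7^5 = 1×16807 = 16807 [KW]
E.g. (1,6,2,2,4,2) → sorted (1,2,2,2,4,6): b_i ≤ i ∀i, a PF.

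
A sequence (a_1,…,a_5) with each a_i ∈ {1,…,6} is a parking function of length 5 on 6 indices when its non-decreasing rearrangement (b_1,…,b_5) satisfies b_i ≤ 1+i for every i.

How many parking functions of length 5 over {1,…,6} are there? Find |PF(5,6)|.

4802

#PF = (7−5)·7^(5−1) = 2×2401 = 4802
One tuple (6,4,3,5,2) → sorted (2,3,4,5,6): b_i ≤ 1+i ∀i, a PF.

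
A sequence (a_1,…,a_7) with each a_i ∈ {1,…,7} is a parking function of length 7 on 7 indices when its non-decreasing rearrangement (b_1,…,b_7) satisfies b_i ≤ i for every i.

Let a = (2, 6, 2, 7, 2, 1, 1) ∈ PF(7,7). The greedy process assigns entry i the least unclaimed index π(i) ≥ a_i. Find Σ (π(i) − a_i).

Σπ = 28 ({1..7} each once); Σa = 2+6+2+7+2+1+1 = 21; disp = 28−21 = 7.

7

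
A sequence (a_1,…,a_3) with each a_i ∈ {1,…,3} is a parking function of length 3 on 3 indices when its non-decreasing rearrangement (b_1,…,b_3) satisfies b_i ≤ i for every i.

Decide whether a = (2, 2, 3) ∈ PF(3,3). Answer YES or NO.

NO

Rearranged: b = (2, 2, 3).
  b_1=2 > 1
  fails at i=1 ⇒ NO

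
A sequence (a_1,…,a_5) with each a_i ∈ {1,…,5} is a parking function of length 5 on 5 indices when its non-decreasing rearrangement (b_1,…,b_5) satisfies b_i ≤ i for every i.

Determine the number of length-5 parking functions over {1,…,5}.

#PF = 1·6^4 = 1×1296 = 1296 (Pollak)
One tuple (3,4,2,5,1) → sorted (1,2,3,4,5): b_i ≤ i ∀i, a PF.

1296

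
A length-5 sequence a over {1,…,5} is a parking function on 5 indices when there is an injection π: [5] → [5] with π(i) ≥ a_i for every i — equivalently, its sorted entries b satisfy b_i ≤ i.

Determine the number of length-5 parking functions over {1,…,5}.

1296

#PF = (6−5)·6^(5−1) = 1·1296 = 1296 (Konheim–Weiss)
Check (1,2,4,3,3) → sorted (1,2,3,3,4): b_i ≤ i ∀i, a PF.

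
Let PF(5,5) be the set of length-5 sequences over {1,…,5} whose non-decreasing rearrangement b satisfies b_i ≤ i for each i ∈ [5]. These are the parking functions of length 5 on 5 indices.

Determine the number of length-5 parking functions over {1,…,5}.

1296

Count = (5+1−5)·(5+1)^{5−1} = 1·1296 = 1296 (Pollak)
Example (3,3,5,1,1) → sorted (1,1,3,3,5): b_i ≤ i ∀i, a PF.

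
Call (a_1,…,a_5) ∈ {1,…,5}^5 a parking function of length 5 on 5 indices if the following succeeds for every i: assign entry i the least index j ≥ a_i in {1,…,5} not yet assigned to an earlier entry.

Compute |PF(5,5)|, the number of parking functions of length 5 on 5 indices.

1296

|PF(5,5)| = 1·6^4 = 1×1296 = 1296 (Pollak)
E.g. (2,1,2,3,5) → sorted (1,2,2,3,5): b_i ≤ i ∀i, a PF.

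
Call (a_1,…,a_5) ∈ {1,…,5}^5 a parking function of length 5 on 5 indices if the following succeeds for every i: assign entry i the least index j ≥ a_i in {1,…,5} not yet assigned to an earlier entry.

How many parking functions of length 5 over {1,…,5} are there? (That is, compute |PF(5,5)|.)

1296

|PF(5,5)| = (5+1−5)·(5+1)^{5−1} = 1×1296 = 1296
Example (1,3,1,3,2) → sorted (1,1,2,3,3): b_i ≤ i ∀i, a PF.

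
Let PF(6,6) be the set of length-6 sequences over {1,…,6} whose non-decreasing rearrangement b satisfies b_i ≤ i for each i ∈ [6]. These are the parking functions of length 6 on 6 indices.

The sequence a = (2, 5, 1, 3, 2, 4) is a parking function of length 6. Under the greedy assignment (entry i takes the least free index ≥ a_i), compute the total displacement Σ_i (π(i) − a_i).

4

Σπ = 21 ({1..6} each once); Σa = 2+5+1+3+2+4 = 17; disp = 21−17 = 4.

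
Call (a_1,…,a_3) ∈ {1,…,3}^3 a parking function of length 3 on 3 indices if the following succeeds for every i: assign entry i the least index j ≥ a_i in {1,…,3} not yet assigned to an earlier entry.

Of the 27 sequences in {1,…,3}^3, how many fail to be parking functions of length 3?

11

|PF| = (4−3)·4^(3−1) = 1·16 = 16 [KW]
Check (3,3,3) → sorted (3,3,3): b_1=3>1, not a PF.
3^3 − 16 = 27 − 16 = 11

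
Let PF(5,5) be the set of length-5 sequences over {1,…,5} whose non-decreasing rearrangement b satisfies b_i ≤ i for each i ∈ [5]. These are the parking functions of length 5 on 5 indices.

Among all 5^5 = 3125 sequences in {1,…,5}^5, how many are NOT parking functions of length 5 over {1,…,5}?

1829

|PF| = (6−5)·6^(5−1) = 1 · 1296 = 1296 (Pollak)
Example (5,5,2,4,5) → sorted (2,4,5,5,5): b_1=2>1, not a PF.
Total 3125; non-PF = 3125−1296 = 1829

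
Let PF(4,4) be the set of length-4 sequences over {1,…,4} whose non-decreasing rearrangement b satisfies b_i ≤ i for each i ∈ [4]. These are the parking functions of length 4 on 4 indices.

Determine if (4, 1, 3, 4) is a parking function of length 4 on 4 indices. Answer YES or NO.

Sorted: b = (1, 3, 4, 4).
  b_1=1 ≤ 1
  b_2=3 > 2
  fails at i=2 ⇒ NO

NO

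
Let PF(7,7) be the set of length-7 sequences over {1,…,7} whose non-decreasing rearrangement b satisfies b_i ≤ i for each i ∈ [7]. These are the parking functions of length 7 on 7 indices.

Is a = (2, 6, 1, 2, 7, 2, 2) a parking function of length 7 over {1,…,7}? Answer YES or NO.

YES

Sorted: b = (1, 2, 2, 2, 2, 6, 7).
  b_1=1 ≤ 1
  b_2=2 ≤ 2
  b_3=2 ≤ 3
  b_4=2 ≤ 4
  b_5=2 ≤ 5
  b_6=6 ≤ 6
  b_7=7 ≤ 7
All bounds hold ⇒ YES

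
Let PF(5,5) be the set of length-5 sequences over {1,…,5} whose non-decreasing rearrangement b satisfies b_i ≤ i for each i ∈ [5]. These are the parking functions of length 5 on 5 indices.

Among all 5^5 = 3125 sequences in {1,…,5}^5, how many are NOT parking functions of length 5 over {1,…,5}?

1829

|PF(5,5)| = (5−5+1)·(5+1)^(5−1) = 1×1296 = 1296 [KW]
Check (5,3,2,5,5) → sorted (2,3,5,5,5): b_1=2>1, not a PF.
5^5 − 1296 = 3125 − 1296 = 1829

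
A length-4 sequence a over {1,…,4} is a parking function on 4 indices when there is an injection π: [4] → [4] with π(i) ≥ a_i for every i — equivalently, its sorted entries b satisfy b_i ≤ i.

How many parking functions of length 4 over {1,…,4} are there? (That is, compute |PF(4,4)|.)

125

#PF = 1·5^3 = 1·125 = 125 (Pollak)
E.g. (2,4,1,2) → sorted (1,2,2,4): b_i ≤ i ∀i, a PF.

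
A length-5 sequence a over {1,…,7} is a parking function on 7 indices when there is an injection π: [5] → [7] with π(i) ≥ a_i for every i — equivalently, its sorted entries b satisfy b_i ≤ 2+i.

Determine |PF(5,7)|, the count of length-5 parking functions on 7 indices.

|PF| = (8−5)·8^(5−1) = 3×4096 = 12288 (Konheim–Weiss)
Example (2,3,3,6,2) → sorted (2,2,3,3,6): b_i ≤ 2+i ∀i, a PF.

12288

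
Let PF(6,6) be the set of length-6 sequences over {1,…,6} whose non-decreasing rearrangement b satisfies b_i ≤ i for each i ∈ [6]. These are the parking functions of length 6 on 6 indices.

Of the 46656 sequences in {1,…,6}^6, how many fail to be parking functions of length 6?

29849

Count = 1·7^5 = 1 · 16807 = 16807
One tuple (4,4,4,5,2,6) → sorted (2,4,4,4,5,6): b_1=2>1, not a PF.
6^6 − 16807 = 46656 − 16807 = 29849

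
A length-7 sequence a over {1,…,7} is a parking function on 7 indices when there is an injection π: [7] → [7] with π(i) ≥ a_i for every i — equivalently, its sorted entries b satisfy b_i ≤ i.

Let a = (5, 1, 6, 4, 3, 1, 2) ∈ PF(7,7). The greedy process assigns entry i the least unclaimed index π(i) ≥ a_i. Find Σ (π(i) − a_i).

Σπ(i) = 1+…+7 = 28; Σa = 5+1+6+4+3+1+2 = 22; disp = 28−22 = 6.

6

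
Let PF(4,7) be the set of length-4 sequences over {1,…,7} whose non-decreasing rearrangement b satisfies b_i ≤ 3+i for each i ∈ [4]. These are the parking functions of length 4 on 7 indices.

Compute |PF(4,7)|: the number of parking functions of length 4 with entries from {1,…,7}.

2048

|PF| = (8−4)·8^(4−1) = 4·512 = 2048
E.g. (4,3,4,6) → sorted (3,4,4,6): b_i ≤ 3+i ∀i, a PF.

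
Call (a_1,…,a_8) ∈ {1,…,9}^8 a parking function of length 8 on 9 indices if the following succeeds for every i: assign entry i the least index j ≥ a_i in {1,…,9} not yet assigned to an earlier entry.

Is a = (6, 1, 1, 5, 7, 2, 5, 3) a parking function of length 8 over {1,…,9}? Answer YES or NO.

YES

Sorted: b = (1, 1, 2, 3, 5, 5, 6, 7).
  b_1=1 ≤ 2
  b_2=1 ≤ 3
  b_3=2 ≤ 4
  b_4=3 ≤ 5
  b_5=5 ≤ 6
  b_6=5 ≤ 7
  b_7=6 ≤ 8
  b_8=7 ≤ 9
All bounds hold ⇒ YES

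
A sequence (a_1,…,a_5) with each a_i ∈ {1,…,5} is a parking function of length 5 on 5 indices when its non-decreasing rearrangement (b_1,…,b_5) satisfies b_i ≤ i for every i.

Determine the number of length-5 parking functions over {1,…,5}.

1296

|PF| = (5+1−5)·(5+1)^{5−1} = 1·1296 = 1296
E.g. (4,1,5,2,2) → sorted (1,2,2,4,5): b_i ≤ i ∀i, a PF.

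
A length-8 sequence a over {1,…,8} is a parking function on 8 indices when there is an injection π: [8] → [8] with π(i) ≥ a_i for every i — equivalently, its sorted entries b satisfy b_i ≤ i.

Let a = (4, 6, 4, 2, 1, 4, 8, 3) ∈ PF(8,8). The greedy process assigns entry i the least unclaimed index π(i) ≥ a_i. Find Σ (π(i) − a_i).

Σπ(i) = 1+…+8 = 36; Σa = 4+6+4+2+1+4+8+3 = 32; disp = 36−32 = 4.

4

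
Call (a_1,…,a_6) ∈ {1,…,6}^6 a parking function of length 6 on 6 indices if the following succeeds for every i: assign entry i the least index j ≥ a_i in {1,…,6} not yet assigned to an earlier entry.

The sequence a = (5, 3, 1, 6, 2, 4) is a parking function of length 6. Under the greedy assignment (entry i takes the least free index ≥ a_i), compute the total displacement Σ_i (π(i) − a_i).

Σπ(i) = 1+…+6 = 21; Σa = 5+3+1+6+2+4 = 21; disp = 21−21 = 0.

0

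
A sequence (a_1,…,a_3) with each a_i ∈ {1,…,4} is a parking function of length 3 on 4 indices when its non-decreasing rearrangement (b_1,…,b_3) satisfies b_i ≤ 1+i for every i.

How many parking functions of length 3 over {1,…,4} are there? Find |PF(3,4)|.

#PF = (4−3+1)·(4+1)^(3−1) = 2·25 = 50 (Konheim–Weiss)
Example (1,2,2) → sorted (1,2,2): b_i ≤ 1+i ∀i, a PF.

50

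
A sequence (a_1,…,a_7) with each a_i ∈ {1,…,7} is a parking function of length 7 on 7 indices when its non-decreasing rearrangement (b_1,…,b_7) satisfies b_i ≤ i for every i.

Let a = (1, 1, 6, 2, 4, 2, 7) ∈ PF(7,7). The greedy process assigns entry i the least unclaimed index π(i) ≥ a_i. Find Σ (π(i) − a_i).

5

Σπ = 28 ({1..7} each once); Σa = 1+1+6+2+4+2+7 = 23; disp = 28−23 = 5.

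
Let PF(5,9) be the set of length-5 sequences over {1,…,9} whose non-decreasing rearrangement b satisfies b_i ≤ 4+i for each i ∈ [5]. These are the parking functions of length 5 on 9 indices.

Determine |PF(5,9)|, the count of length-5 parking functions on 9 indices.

|PF(5,9)| = 5·10^4 = 5×10000 = 50000 (Pollak)
One tuple (7,4,8,5,1) → sorted (1,4,5,7,8): b_i ≤ 4+i ∀i, a PF.

50000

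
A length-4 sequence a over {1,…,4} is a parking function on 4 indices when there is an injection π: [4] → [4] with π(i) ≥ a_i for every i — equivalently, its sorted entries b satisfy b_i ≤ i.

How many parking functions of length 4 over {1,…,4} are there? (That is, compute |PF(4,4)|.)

|PF(4,4)| = 1·5^3 = 1 · 125 = 125 (Konheim–Weiss)
E.g. (1,1,2,4) → sorted (1,1,2,4): b_i ≤ i ∀i, a PF.

125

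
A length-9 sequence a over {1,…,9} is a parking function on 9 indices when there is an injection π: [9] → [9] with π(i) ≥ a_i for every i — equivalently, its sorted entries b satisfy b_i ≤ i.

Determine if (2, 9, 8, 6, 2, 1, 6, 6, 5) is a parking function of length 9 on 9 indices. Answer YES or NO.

Order a: b = (1, 2, 2, 5, 6, 6, 6, 8, 9).
  b_1=1 ≤ 1
  b_2=2 ≤ 2
  b_3=2 ≤ 3
  b_4=5 > 4
  fails at i=4 ⇒ NO

NO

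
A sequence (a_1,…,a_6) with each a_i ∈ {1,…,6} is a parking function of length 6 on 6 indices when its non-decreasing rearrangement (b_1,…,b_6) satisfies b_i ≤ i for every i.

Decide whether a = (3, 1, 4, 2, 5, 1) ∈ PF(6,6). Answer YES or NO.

YES

Order a: b = (1, 1, 2, 3, 4, 5).
  b_1=1 ≤ 1
  b_2=1 ≤ 2
  b_3=2 ≤ 3
  b_4=3 ≤ 4
  b_5=4 ≤ 5
  b_6=5 ≤ 6
All bounds hold ⇒ YES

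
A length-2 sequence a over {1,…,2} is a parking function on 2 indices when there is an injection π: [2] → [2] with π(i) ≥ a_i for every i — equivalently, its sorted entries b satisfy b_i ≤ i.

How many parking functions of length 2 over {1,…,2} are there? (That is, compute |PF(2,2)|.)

|PF(2,2)| = (3−2)·3^(2−1) = 1×3 = 3 (Pollak)
Check (1,1) → sorted (1,1): b_i ≤ i ∀i, a PF.

3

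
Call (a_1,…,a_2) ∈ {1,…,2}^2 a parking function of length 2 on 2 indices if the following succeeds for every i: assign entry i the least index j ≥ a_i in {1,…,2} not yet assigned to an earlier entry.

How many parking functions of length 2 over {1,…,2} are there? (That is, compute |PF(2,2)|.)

|PF(2,2)| = (2+1−2)·(2+1)^{2−1} = 1×3 = 3 (Konheim–Weiss)
One tuple (1,1) → sorted (1,1): b_i ≤ i ∀i, a PF.

3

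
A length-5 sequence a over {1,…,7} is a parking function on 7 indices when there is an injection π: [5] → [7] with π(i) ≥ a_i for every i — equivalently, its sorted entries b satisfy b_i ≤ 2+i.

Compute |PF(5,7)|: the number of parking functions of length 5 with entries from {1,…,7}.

|PF(5,7)| = (7−5+1)·(7+1)^(5−1) = 3×4096 = 12288 (Konheim–Weiss)
One tuple (7,2,2,6,5) → sorted (2,2,5,6,7): b_i ≤ 2+i ∀i, a PF.

12288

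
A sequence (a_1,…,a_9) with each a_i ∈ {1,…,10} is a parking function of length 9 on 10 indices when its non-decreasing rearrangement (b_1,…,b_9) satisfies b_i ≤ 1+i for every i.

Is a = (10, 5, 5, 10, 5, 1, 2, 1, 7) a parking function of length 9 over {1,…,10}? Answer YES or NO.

NO

Order a: b = (1, 1, 2, 5, 5, 5, 7, 10, 10).
  b_1=1 ≤ 2
  b_2=1 ≤ 3
  b_3=2 ≤ 4
  b_4=5 ≤ 5
  b_5=5 ≤ 6
  b_6=5 ≤ 7
  b_7=7 ≤ 8
  b_8=10 > 9
  fails at i=8 ⇒ NO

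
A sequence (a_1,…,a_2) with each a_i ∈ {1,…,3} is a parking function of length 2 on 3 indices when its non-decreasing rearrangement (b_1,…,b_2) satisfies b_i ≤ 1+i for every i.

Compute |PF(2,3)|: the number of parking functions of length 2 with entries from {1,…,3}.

Count = (4−2)·4^(2−1) = 2·4 = 8 [KW]
Example (2,2) → sorted (2,2): b_i ≤ 1+i ∀i, a PF.

8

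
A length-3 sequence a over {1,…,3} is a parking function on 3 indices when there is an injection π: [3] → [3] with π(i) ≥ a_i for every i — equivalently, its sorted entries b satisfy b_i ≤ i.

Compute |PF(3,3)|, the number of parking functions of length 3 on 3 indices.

16

Count = (3+1−3)·(3+1)^{3−1} = 1·16 = 16 (Konheim–Weiss)
E.g. (3,1,1) → sorted (1,1,3): b_i ≤ i ∀i, a PF.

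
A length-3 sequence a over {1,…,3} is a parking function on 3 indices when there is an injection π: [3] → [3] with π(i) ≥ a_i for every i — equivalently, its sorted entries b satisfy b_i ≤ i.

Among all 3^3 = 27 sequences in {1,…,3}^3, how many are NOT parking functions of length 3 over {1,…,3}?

11

Count = (3−3+1)·(3+1)^(3−1) = 1·16 = 16 (Konheim–Weiss)
One tuple (3,2,3) → sorted (2,3,3): b_1=2>1, not a PF.
Total 27; non-PF = 27−16 = 11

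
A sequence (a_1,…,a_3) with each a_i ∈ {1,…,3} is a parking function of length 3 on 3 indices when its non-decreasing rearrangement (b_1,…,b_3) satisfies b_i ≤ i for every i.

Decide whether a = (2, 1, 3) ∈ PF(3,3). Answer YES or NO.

YES

Order a: b = (1, 2, 3).
  b_1=1 ≤ 1
  b_2=2 ≤ 2
  b_3=3 ≤ 3
All bounds hold ⇒ YES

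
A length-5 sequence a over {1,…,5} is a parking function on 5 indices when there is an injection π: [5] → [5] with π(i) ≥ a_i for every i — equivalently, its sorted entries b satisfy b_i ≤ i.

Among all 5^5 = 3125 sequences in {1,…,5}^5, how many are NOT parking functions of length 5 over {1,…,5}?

#PF = (6−5)·6^(5−1) = 1·1296 = 1296 (Pollak)
E.g. (5,4,5,5,2) → sorted (2,4,5,5,5): b_1=2>1, not a PF.
Total 3125; non-PF = 3125−1296 = 1829

1829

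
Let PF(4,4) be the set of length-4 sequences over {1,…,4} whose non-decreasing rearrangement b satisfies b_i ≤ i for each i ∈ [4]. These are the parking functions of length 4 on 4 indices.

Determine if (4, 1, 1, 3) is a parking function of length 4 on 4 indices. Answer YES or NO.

YES

Order a: b = (1, 1, 3, 4).
  b_1=1 ≤ 1
  b_2=1 ≤ 2
  b_3=3 ≤ 3
  b_4=4 ≤ 4
All bounds hold ⇒ YES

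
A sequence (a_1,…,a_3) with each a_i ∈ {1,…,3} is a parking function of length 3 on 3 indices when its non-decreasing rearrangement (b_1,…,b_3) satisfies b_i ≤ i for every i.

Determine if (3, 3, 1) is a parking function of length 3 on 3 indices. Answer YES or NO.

NO

Rearranged: b = (1, 3, 3).
  b_1=1 ≤ 1
  b_2=3 > 2
  fails at i=2 ⇒ NO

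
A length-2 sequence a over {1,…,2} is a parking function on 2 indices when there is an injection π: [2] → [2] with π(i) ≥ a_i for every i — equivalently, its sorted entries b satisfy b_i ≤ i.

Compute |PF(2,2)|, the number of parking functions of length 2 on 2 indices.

|PF| = (3−2)·3^(2−1) = 1×3 = 3 (Pollak)
Example (1,1) → sorted (1,1): b_i ≤ i ∀i, a PF.

3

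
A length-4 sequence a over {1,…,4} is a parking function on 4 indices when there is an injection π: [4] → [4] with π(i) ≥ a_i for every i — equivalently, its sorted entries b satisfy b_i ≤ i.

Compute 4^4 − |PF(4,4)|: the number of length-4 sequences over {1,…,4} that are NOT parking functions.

131

|PF| = (4+1−4)·(4+1)^{4−1} = 1·125 = 125 [KW]
One tuple (4,2,4,4) → sorted (2,4,4,4): b_1=2>1, not a PF.
Total 256; non-PF = 256−125 = 131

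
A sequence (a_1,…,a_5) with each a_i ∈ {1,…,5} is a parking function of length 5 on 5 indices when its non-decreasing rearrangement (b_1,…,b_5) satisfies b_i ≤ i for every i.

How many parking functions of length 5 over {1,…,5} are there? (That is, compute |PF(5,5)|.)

1296

Count = (5−5+1)·(5+1)^(5−1) = 1 · 1296 = 1296 (Konheim–Weiss)
One tuple (2,4,1,4,2) → sorted (1,2,2,4,4): b_i ≤ i ∀i, a PF.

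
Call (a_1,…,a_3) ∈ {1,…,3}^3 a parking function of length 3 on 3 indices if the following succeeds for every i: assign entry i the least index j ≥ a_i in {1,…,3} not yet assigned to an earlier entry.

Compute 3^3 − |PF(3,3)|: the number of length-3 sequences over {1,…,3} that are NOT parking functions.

Count = (4−3)·4^(3−1) = 1×16 = 16 (Pollak)
Check (3,2,2) → sorted (2,2,3): b_1=2>1, not a PF.
3^3 − 16 = 27 − 16 = 11

11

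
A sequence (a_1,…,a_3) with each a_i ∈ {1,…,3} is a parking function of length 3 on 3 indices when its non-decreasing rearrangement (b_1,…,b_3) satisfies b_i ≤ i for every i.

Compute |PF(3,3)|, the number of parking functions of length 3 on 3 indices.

#PF = (4−3)·4^(3−1) = 1·16 = 16 (Konheim–Weiss)
One tuple (1,1,1) → sorted (1,1,1): b_i ≤ i ∀i, a PF.

16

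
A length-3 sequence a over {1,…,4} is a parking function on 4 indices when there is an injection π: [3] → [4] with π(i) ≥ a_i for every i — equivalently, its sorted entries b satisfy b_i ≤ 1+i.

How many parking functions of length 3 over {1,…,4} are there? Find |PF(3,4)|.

50

Count = 2·5^2 = 2·25 = 50
One tuple (1,4,3) → sorted (1,3,4): b_i ≤ 1+i ∀i, a PF.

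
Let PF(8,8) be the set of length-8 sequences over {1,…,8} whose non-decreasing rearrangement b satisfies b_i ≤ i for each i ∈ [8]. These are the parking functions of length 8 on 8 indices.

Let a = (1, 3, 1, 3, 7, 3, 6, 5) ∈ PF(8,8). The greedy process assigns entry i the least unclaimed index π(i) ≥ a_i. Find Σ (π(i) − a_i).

7

Σπ = 36 ({1..8} each once); Σa = 1+3+1+3+7+3+6+5 = 29; disp = 36−29 = 7.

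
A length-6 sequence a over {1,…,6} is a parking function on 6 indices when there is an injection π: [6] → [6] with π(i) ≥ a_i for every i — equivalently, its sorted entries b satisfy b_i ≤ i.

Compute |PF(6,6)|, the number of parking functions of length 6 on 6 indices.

16807

Count = 1·7^5 = 1·16807 = 16807 (Konheim–Weiss)
Check (2,1,3,5,2,1) → sorted (1,1,2,2,3,5): b_i ≤ i ∀i, a PF.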